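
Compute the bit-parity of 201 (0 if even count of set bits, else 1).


0b11001001 has 4 ones => parity 0

0


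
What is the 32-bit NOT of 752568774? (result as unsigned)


~0b101100110110110100100111000110 = 0b11010011001001001011011000111001 = 3542398521 (32-bit unsigned)

3542398521


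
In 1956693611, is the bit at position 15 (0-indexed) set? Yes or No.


0b1110100101000001100011001101011, bit 15 = 1. Yes

Yes


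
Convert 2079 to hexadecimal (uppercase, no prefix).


2079 = 81F hex

81F


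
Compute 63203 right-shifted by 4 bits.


0b1111011011100011 >> 4 = 0b111101101110 = 3950

3950


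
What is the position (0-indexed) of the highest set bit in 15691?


0b11110101001011. Highest set bit at position 13

13


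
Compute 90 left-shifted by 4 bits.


0b1011010 << 4 = 0b10110100000 = 1440

1440


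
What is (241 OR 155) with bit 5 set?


Step 1: 241 | 155 = 251
Step 2: 251 | (1 << 5) = 251 | 32 = 251

251


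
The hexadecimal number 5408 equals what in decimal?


5408 hex = 21512 decimal

21512


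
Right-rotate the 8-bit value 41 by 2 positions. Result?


Rotate 0b101001 right by 2 (8-bit) = 0b1001010 = 74

74


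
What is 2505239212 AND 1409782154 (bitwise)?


0b10010101010100101110101010101100 & 0b1010100000001111001000110001010 = 0b10100000000101000000010001000 = 335708296

335708296


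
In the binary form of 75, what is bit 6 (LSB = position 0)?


0b1001011, position 6 = 1

1


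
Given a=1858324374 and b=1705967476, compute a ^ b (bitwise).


1858324374 ^ 1705967476 = 191707362

191707362


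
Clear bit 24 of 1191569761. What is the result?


1191569761 & ~(1 << 24) = 1174792545

1174792545


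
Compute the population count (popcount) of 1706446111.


0b1100101101101100100110100011111 has 18 set bits

18


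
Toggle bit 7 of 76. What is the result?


76 ^ (1 << 7) = 76 ^ 128 = 204

204


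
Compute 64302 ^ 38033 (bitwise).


0b1111101100101110 ^ 0b1001010010010001 = 0b110111110111111 = 28607

28607


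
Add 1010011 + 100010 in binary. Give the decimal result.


1010011 + 100010 = 1110101 = 117

117


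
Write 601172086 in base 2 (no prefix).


601172086 = 100011110101010010100001110110 in binary

100011110101010010100001110110


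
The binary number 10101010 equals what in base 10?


10101010 in decimal = 170

170


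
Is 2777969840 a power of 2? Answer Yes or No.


0b10100101100101000111010010110000. Multiple bits set => No

No


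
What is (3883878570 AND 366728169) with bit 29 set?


Step 1: 3883878570 & 366728169 = 89866408
Step 2: 89866408 | (1 << 29) = 89866408 | 536870912 = 626737320

626737320


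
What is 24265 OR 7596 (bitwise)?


0b101111011001001 | 0b1110110101100 = 0b101111111101101 = 24557

24557


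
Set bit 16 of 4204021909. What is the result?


4204021909 | (1 << 16) = 4204021909 | 65536 = 4204087445

4204087445


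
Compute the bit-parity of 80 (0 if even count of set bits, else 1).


0b1010000 has 2 ones => parity 0

0


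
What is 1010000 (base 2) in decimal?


1010000 in decimal = 80

80


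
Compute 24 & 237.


0b11000 & 0b11101101 = 0b1000 = 8

8


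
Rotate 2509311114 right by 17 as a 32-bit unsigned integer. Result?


Rotate 0b10010101100100010000110010001010 right by 17 (32-bit) = 0b10000110010001010100101011001000 = 2252688072

2252688072


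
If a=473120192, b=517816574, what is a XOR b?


473120192 ^ 517816574 = 49184062

49184062


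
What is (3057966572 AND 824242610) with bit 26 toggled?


Step 1: 3057966572 & 824242610 = 805360032
Step 2: 805360032 ^ (1 << 26) = 805360032 ^ 67108864 = 872468896

872468896


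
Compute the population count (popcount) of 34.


0b100010 has 2 set bits

2


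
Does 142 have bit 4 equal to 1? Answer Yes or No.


0b10001110, bit 4 = 0. No

No


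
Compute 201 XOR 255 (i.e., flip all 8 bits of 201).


201 ^ 255 = 54

54


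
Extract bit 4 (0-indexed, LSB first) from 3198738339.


0b10111110101010001101111110100011, position 4 = 0

0


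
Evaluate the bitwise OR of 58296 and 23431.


0b1110001110111000 | 0b101101110000111 = 0b1111101110111111 = 64447

64447


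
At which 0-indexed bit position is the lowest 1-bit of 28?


0b11100. Lowest set bit at position 2

2


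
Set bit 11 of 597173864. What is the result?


597173864 | (1 << 11) = 597173864 | 2048 = 597175912

597175912


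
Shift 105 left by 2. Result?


0b1101001 << 2 = 0b110100100 = 420

420


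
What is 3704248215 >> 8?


0b11011100110010100101011110010111 >> 8 = 0b110111001100101001010111 = 14469719

14469719


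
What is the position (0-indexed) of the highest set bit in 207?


0b11001111. Highest set bit at position 7

7


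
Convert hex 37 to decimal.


37 hex = 55 decimal

55


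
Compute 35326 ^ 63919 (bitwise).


0b1000100111111110 ^ 0b1111100110101111 = 0b111000001010001 = 28753

28753


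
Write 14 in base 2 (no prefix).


14 = 1110 in binary

1110


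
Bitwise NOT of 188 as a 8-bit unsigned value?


~0b10111100 = 0b1000011 = 67 (8-bit unsigned)

67


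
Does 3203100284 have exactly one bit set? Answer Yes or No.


0b10111110111010110110111001111100. Multiple bits set => No

No


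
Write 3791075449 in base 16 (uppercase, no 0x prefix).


3791075449 = E1F73879 hex

E1F73879


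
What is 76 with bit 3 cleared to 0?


76 & ~(1 << 3) = 68

68


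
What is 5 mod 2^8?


5 & 255 = 5

5


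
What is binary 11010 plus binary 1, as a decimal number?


11010 + 1 = 11011 = 27

27


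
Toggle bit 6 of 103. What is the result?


103 ^ (1 << 6) = 103 ^ 64 = 39

39


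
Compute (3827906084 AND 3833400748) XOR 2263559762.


Step 1: 3827906084 & 3833400748 = 3827893284
Step 2: 3827893284 ^ 2263559762 = 1656892022

1656892022


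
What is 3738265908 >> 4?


0b11011110110100010110100100110100 >> 4 = 0b1101111011010001011010010011 = 233641619

233641619


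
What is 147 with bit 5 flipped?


147 ^ (1 << 5) = 147 ^ 32 = 179

179


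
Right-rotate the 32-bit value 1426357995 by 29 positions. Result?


Rotate 0b1010101000001000111111011101011 right by 29 (32-bit) = 0b10101000001000111111011101011010 = 2820929370

2820929370


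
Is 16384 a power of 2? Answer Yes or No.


0b100000000000000. Only one bit set => Yes

Yes


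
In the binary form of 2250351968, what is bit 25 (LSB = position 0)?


0b10000110001000011010010101100000, position 25 = 1

1


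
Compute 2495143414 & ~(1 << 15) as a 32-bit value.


2495143414 & ~(1 << 15) = 2495110646

2495110646


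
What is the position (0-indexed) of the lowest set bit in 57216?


0b1101111110000000. Lowest set bit at position 7

7


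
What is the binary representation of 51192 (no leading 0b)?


51192 = 1100011111111000 in binary

1100011111111000


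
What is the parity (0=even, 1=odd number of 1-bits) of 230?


0b11100110 has 5 ones => parity 1

1


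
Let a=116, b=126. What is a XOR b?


116 ^ 126 = 10

10


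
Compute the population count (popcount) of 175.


0b10101111 has 6 set bits

6


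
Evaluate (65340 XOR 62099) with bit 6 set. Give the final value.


Step 1: 65340 ^ 62099 = 3503
Step 2: 3503 | (1 << 6) = 3503 | 64 = 3567

3567


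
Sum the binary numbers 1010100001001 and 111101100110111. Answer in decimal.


1010100001001 + 111101100110111 = 1001000001000000 = 36928

36928


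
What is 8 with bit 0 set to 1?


8 | (1 << 0) = 8 | 1 = 9

9


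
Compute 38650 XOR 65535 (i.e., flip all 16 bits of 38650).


38650 ^ 65535 = 26885

26885


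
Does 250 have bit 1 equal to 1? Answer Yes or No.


0b11111010, bit 1 = 1. Yes

Yes


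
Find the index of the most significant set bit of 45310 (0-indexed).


0b1011000011111110. Highest set bit at position 15

15


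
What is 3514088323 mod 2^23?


3514088323 & 8388607 = 7650179

7650179


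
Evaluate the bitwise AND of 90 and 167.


0b1011010 & 0b10100111 = 0b10 = 2

2


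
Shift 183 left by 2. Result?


0b10110111 << 2 = 0b1011011100 = 732

732


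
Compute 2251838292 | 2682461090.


0b10000110001110000101001101010100 | 0b10011111111000110001101110100010 = 0b10011111111110110101101111110110 = 2684050422

2684050422


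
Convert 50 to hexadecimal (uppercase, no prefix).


50 = 32 hex

32


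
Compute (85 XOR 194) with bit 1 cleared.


Step 1: 85 ^ 194 = 151
Step 2: 151 & ~(1 << 1) = 149

149


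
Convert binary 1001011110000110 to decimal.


1001011110000110 in decimal = 38790

38790


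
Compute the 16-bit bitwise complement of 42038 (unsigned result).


~0b1010010000110110 = 0b101101111001001 = 23497 (16-bit unsigned)

23497


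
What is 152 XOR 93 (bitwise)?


0b10011000 ^ 0b1011101 = 0b11000101 = 197

197


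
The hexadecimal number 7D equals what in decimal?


7D hex = 125 decimal

125


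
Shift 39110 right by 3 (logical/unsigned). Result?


0b1001100011000110 >> 3 = 0b1001100011000 = 4888

4888


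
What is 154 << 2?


0b10011010 << 2 = 0b1001101000 = 616

616


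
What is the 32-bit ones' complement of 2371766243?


2371766243 ^ 4294967295 = 1923201052

1923201052


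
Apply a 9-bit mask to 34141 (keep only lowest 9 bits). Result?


34141 & 511 = 349

349


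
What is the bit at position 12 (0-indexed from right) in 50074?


0b1100001110011010, position 12 = 0

0


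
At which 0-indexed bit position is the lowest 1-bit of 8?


0b1000. Lowest set bit at position 3

3


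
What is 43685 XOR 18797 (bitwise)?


0b1010101010100101 ^ 0b100100101101101 = 0b1110001111001000 = 58312

58312


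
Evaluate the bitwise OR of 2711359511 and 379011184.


0b10100001100111000001000000010111 | 0b10110100101110100000001110000 = 0b10110111100111110101000001110111 = 3080671351

3080671351


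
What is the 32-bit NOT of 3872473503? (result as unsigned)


~0b11100110110100010100000110011111 = 0b11001001011101011111001100000 = 422493792 (32-bit unsigned)

422493792


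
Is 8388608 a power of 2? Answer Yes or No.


0b100000000000000000000000. Only one bit set => Yes

Yes


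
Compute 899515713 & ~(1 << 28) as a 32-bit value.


899515713 & ~(1 << 28) = 631080257

631080257


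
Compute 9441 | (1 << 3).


9441 | (1 << 3) = 9441 | 8 = 9449

9449


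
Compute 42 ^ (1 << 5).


42 ^ (1 << 5) = 42 ^ 32 = 10

10


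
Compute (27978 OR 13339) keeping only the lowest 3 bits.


Step 1: 27978 | 13339 = 32091
Step 2: 32091 & 7 = 3

3


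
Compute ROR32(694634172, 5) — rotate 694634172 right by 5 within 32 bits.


Rotate 0b101001011001110100011010111100 right by 5 (32-bit) = 0b11100001010010110011101000110101 = 3779803701

3779803701


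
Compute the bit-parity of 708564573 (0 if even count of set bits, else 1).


0b101010001110111101011001011101 has 18 ones => parity 0

0


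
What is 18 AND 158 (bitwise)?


0b10010 & 0b10011110 = 0b10010 = 18

18


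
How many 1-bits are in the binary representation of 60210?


0b1110101100110010 has 9 set bits

9


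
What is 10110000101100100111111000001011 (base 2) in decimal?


10110000101100100111111000001011 in decimal = 2964487691

2964487691


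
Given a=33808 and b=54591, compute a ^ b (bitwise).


33808 ^ 54591 = 20783

20783


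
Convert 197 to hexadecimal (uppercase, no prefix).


197 = C5 hex

C5


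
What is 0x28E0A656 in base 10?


28E0A656 hex = 685811286 decimal

685811286


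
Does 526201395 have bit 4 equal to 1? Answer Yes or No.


0b11111010111010011001000110011, bit 4 = 1. Yes

Yes


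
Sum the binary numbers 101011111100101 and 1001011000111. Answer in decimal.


101011111100101 + 1001011000111 = 110101010101100 = 27308

27308


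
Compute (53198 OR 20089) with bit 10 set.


Step 1: 53198 | 20089 = 53247
Step 2: 53247 | (1 << 10) = 53247 | 1024 = 53247

53247


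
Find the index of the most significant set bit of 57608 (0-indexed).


0b1110000100001000. Highest set bit at position 15

15


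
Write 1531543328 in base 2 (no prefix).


1531543328 = 1011011010010010111111100100000 in binary

1011011010010010111111100100000


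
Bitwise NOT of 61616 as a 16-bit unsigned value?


~0b1111000010110000 = 0b111101001111 = 3919 (16-bit unsigned)

3919


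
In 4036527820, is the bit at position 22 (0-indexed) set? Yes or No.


0b11110000100110001000011011001100, bit 22 = 0. No

No


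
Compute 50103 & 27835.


0b1100001110110111 & 0b110110010111011 = 0b100000010110011 = 16563

16563


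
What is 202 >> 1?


0b11001010 >> 1 = 0b1100101 = 101

101


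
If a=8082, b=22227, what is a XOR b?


8082 ^ 22227 = 18753

18753


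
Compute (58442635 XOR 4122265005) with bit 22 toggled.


Step 1: 58442635 ^ 4122265005 = 4140762662
Step 2: 4140762662 ^ (1 << 22) = 4140762662 ^ 4194304 = 4136568358

4136568358


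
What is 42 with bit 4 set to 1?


42 | (1 << 4) = 42 | 16 = 58

58


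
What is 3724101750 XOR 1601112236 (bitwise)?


0b11011101111110010100100001110110 ^ 0b1011111011011110000100010101100 = 0b10000010100101100100000011011010 = 2190885082

2190885082


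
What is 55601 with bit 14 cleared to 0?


55601 & ~(1 << 14) = 39217

39217


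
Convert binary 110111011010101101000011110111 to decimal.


110111011010101101000011110111 in decimal = 929747191

929747191


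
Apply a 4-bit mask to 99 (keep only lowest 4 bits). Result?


99 & 15 = 3

3


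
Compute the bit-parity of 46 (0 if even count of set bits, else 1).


0b101110 has 4 ones => parity 0

0


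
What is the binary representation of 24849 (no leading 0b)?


24849 = 110000100010001 in binary

110000100010001


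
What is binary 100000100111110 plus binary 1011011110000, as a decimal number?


100000100111110 + 1011011110000 = 101100000101110 = 22574

22574


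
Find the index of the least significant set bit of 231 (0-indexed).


0b11100111. Lowest set bit at position 0

0


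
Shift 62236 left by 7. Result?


0b1111001100011100 << 7 = 0b11110011000111000000000 = 7966208

7966208


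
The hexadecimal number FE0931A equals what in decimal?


FE0931A hex = 266375962 decimal

266375962


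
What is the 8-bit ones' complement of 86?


86 ^ 255 = 169

169


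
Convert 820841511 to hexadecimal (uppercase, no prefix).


820841511 = 30ED0C27 hex

30ED0C27


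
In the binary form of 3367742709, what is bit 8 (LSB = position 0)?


0b11001000101110111010110011110101, position 8 = 0

0


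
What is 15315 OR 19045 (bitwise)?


0b11101111010011 | 0b100101001100101 = 0b111101111110111 = 31735

31735


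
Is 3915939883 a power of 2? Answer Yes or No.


0b11101001011010001000000000101011. Multiple bits set => No

No


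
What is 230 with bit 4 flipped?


230 ^ (1 << 4) = 230 ^ 16 = 246

246


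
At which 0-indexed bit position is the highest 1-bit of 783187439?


0b101110101011100111110111101111. Highest set bit at position 29

29


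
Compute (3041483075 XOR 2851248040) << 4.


Step 1: 3041483075 ^ 2851248040 = 482070251
Step 2: 482070251 << 4 = 7713124016

7713124016


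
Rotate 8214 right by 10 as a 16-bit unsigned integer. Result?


Rotate 0b10000000010110 right by 10 (16-bit) = 0b10110001000 = 1416

1416


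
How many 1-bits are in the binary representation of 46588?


0b1011010111111100 has 11 set bits

11


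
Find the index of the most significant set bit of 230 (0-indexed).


0b11100110. Highest set bit at position 7

7


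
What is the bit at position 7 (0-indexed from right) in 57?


0b111001, position 7 = 0

0


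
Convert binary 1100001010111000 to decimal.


1100001010111000 in decimal = 49848

49848


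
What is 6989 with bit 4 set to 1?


6989 | (1 << 4) = 6989 | 16 = 7005

7005


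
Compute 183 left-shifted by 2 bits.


0b10110111 << 2 = 0b1011011100 = 732

732


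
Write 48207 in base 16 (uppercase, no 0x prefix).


48207 = BC4F hex

BC4F


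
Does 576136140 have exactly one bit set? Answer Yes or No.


0b100010010101110010001111001100. Multiple bits set => No

No


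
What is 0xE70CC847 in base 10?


E70CC847 hex = 3876374599 decimal

3876374599


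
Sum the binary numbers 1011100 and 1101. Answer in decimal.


1011100 + 1101 = 1101001 = 105

105


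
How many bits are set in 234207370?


0b1101111101011011100010001010 has 16 set bits

16


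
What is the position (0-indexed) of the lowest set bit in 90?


0b1011010. Lowest set bit at position 1

1


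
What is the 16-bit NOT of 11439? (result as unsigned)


~0b10110010101111 = 0b1101001101010000 = 54096 (16-bit unsigned)

54096


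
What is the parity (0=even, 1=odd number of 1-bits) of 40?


0b101000 has 2 ones => parity 0

0


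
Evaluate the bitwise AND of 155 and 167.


0b10011011 & 0b10100111 = 0b10000011 = 131

131


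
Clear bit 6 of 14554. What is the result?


14554 & ~(1 << 6) = 14490

14490


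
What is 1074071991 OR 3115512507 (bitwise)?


0b1000000000001010000100110110111 | 0b10111001101100101111001010111011 = 0b11111001101101111111101110111111 = 4189584319

4189584319


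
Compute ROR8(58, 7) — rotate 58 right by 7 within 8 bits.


Rotate 0b111010 right by 7 (8-bit) = 0b1110100 = 116

116


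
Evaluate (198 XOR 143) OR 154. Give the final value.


Step 1: 198 ^ 143 = 73
Step 2: 73 | 154 = 219

219


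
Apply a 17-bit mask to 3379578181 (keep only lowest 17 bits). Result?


3379578181 & 131071 = 17733

17733


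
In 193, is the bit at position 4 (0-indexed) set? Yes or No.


0b11000001, bit 4 = 0. No

No


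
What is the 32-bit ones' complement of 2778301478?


2778301478 ^ 4294967295 = 1516665817

1516665817


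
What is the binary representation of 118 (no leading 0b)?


118 = 1110110 in binary

1110110


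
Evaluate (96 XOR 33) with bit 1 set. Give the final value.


Step 1: 96 ^ 33 = 65
Step 2: 65 | (1 << 1) = 65 | 2 = 67

67


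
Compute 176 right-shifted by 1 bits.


0b10110000 >> 1 = 0b1011000 = 88

88


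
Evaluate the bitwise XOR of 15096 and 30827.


0b11101011111000 ^ 0b111100001101011 = 0b100001010010011 = 17043

17043


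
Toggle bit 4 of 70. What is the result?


70 ^ (1 << 4) = 70 ^ 16 = 86

86


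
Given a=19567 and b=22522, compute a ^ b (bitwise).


19567 ^ 22522 = 7061

7061


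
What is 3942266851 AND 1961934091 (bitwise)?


0b11101010111110100011011111100011 & 0b1110100111100001011110100001011 = 0b1100000111100000011010100000011 = 1626354947

1626354947


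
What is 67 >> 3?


0b1000011 >> 3 = 0b1000 = 8

8


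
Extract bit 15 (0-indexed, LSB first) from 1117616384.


0b1000010100111010111100100000000, position 15 = 0

0


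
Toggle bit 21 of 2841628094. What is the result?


2841628094 ^ (1 << 21) = 2841628094 ^ 2097152 = 2843725246

2843725246


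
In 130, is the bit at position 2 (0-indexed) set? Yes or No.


0b10000010, bit 2 = 0. No

No


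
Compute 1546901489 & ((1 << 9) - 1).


1546901489 & 511 = 497

497


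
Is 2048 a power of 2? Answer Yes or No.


0b100000000000. Only one bit set => Yes

Yes


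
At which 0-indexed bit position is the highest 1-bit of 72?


0b1001000. Highest set bit at position 6

6


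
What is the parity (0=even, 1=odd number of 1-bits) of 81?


0b1010001 has 3 ones => parity 1

1


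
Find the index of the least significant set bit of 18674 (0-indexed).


0b100100011110010. Lowest set bit at position 1

1


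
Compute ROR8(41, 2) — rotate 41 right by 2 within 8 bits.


Rotate 0b101001 right by 2 (8-bit) = 0b1001010 = 74

74


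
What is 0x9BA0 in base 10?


9BA0 hex = 39840 decimal

39840


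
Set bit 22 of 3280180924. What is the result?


3280180924 | (1 << 22) = 3280180924 | 4194304 = 3284375228

3284375228


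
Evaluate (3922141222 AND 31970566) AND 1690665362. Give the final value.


Step 1: 3922141222 & 31970566 = 29818886
Step 2: 29818886 & 1690665362 = 12910594

12910594


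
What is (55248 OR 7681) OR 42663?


Step 1: 55248 | 7681 = 57297
Step 2: 57297 | 42663 = 65527

65527


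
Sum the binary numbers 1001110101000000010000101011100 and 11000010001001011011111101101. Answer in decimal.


1001110101000000010000101011100 + 11000010001001011011111101101 = 1100110111001001101100101001001 = 1726273865

1726273865


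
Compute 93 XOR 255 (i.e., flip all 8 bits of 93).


93 ^ 255 = 162

162


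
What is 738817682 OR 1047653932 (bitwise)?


0b101100000010010111011010010010 | 0b111110011100011110111000101100 = 0b111110011110011111111010111110 = 1048182462

1048182462


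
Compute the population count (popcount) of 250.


0b11111010 has 6 set bits

6


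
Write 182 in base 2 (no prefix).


182 = 10110110 in binary

10110110


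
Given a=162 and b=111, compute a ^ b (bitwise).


162 ^ 111 = 205

205


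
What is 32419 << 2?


0b111111010100011 << 2 = 0b11111101010001100 = 129676

129676


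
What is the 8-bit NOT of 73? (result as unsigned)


~0b1001001 = 0b10110110 = 182 (8-bit unsigned)

182


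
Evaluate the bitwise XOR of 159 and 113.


0b10011111 ^ 0b1110001 = 0b11101110 = 238

238


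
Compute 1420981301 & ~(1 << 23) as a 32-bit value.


1420981301 & ~(1 << 23) = 1412592693

1412592693


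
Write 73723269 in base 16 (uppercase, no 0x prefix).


73723269 = 464ED85 hex

464ED85


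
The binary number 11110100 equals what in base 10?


11110100 in decimal = 244

244


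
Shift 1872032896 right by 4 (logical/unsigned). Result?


0b1101111100101001111010010000000 >> 4 = 0b110111110010100111101001000 = 117002056

117002056


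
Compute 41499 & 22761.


0b1010001000011011 & 0b101100011101001 = 0b1001 = 9

9


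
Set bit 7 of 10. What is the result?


10 | (1 << 7) = 10 | 128 = 138

138


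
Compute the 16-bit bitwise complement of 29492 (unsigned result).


~0b111001100110100 = 0b1000110011001011 = 36043 (16-bit unsigned)

36043


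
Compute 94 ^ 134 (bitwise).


0b1011110 ^ 0b10000110 = 0b11011000 = 216

216


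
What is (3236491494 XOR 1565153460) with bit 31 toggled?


Step 1: 3236491494 ^ 1565153460 = 2644682834
Step 2: 2644682834 ^ (1 << 31) = 2644682834 ^ 2147483648 = 497199186

497199186


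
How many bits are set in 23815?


0b101110100000111 has 8 set bits

8


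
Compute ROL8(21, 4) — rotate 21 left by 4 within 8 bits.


Rotate 0b10101 left by 4 (8-bit) = 0b1010001 = 81

81


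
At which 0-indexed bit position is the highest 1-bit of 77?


0b1001101. Highest set bit at position 6

6


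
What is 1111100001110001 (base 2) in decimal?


1111100001110001 in decimal = 63601

63601


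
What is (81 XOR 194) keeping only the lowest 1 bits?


Step 1: 81 ^ 194 = 147
Step 2: 147 & 1 = 1

1


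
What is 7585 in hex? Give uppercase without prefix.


7585 = 1DA1 hex

1DA1


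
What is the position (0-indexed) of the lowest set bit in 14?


0b1110. Lowest set bit at position 1

1


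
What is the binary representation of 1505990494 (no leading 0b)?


1505990494 = 1011001110000111001011101011110 in binary

1011001110000111001011101011110


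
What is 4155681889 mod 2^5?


4155681889 & 31 = 1

1


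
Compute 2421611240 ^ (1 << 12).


2421611240 ^ (1 << 12) = 2421611240 ^ 4096 = 2421607144

2421607144


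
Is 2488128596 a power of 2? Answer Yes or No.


0b10010100010011011101010001010100. Multiple bits set => No

No


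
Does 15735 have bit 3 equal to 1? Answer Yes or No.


0b11110101110111, bit 3 = 0. No

No


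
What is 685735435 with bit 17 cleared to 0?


685735435 & ~(1 << 17) = 685604363

685604363


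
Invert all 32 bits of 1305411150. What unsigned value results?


1305411150 ^ 4294967295 = 2989556145

2989556145


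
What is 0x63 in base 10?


63 hex = 99 decimal

99


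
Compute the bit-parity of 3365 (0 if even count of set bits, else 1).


0b110100100101 has 6 ones => parity 0

0


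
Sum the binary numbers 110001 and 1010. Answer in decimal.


110001 + 1010 = 111011 = 59

59


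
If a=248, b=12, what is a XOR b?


248 ^ 12 = 244

244


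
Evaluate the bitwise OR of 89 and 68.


0b1011001 | 0b1000100 = 0b1011101 = 93

93


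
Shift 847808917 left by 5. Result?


0b110010100010001000100110010101 << 5 = 0b11001010001000100010011001010100000 = 27129885344

27129885344


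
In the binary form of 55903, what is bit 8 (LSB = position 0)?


0b1101101001011111, position 8 = 0

0


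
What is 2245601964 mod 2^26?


2245601964 & 67108863 = 31009452

31009452


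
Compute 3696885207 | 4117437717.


0b11011100010110011111110111010111 | 0b11110101011010110001110100010101 = 0b11111101011110111111110111010111 = 4252761559

4252761559


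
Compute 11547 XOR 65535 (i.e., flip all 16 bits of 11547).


11547 ^ 65535 = 53988

53988


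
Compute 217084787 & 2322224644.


0b1100111100000111001101110011 & 0b10001010011010100101011000000100 = 0b1000011000000101001000000000 = 140530176

140530176


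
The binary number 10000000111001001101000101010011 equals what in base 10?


10000000111001001101000101010011 in decimal = 2162479443

2162479443


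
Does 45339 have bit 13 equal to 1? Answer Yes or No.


0b1011000100011011, bit 13 = 1. Yes

Yes


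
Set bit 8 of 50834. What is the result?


50834 | (1 << 8) = 50834 | 256 = 51090

51090


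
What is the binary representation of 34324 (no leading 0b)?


34324 = 1000011000010100 in binary

1000011000010100


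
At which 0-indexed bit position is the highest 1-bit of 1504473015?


0b1011001101011000110111110110111. Highest set bit at position 30

30


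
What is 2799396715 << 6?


0b10100110110110110110011101101011 << 6 = 0b10100110110110110110011101101011000000 = 179161389760

179161389760


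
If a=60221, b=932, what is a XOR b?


60221 ^ 932 = 59545

59545


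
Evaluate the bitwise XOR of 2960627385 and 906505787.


0b10110000011101111001011010111001 ^ 0b110110000010000010111000111011 = 0b10000110011111111011100010000010 = 2256517250

2256517250


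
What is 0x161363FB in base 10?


161363FB hex = 370369531 decimal

370369531


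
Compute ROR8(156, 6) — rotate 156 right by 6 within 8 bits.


Rotate 0b10011100 right by 6 (8-bit) = 0b1110010 = 114

114


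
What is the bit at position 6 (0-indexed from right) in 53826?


0b1101001001000010, position 6 = 1

1


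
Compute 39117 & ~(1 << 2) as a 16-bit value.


39117 & ~(1 << 2) = 39113

39113


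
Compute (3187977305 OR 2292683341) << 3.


Step 1: 3187977305 | 2292683341 = 3198664285
Step 2: 3198664285 << 3 = 25589314280

25589314280


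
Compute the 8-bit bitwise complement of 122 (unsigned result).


~0b1111010 = 0b10000101 = 133 (8-bit unsigned)

133


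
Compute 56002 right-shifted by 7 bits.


0b1101101011000010 >> 7 = 0b110110101 = 437

437


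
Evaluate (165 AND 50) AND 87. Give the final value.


Step 1: 165 & 50 = 32
Step 2: 32 & 87 = 0

0


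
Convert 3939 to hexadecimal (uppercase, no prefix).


3939 = F63 hex

F63


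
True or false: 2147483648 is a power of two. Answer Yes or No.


0b10000000000000000000000000000000. Only one bit set => Yes

Yes


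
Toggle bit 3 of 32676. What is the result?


32676 ^ (1 << 3) = 32676 ^ 8 = 32684

32684


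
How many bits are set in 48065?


0b1011101111000001 has 9 set bits

9


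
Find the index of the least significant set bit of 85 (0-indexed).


0b1010101. Lowest set bit at position 0

0


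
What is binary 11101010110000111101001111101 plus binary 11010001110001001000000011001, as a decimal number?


11101010110000111101001111101 + 11010001110001001000000011001 = 110111100100010000101010010110 = 932252310

932252310


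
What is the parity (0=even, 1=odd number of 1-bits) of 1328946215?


0b1001111001101100001110000100111 has 16 ones => parity 0

0


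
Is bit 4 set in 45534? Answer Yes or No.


0b1011000111011110, bit 4 = 1. Yes

Yes


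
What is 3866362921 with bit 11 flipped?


3866362921 ^ (1 << 11) = 3866362921 ^ 2048 = 3866364969

3866364969


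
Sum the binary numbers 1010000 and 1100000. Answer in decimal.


1010000 + 1100000 = 10110000 = 176

176


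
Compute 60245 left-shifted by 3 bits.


0b1110101101010101 << 3 = 0b1110101101010101000 = 481960

481960


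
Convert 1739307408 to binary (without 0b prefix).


1739307408 = 1100111101010111011100110010000 in binary

1100111101010111011100110010000


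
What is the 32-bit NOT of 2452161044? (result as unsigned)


~0b10010010001010010000001000010100 = 0b1101101110101101111110111101011 = 1842806251 (32-bit unsigned)

1842806251


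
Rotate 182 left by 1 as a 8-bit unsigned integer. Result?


Rotate 0b10110110 left by 1 (8-bit) = 0b1101101 = 109

109


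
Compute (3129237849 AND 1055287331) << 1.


Step 1: 3129237849 & 1055287331 = 981753857
Step 2: 981753857 << 1 = 1963507714

1963507714


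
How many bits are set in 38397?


0b1001010111111101 has 11 set bits

11


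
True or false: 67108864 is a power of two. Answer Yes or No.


0b100000000000000000000000000. Only one bit set => Yes

Yes


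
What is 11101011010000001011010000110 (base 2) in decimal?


11101011010000001011010000110 in decimal = 493360774

493360774


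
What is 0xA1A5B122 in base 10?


A1A5B122 hex = 2711990562 decimal

2711990562


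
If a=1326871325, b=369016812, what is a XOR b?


1326871325 ^ 369016812 = 1525206257

1525206257


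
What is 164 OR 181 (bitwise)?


0b10100100 | 0b10110101 = 0b10110101 = 181

181


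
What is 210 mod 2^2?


210 & 3 = 2

2


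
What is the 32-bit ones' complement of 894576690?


894576690 ^ 4294967295 = 3400390605

3400390605


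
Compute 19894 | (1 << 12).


19894 | (1 << 12) = 19894 | 4096 = 23990

23990


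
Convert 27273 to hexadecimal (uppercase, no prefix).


27273 = 6A89 hex

6A89


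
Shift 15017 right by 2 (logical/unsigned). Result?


0b11101010101001 >> 2 = 0b111010101010 = 3754

3754


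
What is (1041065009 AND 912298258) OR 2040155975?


Step 1: 1041065009 & 912298258 = 905969680
Step 2: 905969680 | 2040155975 = 2140819287

2140819287


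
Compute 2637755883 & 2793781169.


0b10011101001110001111010111101011 & 0b10100110100001011011011110110001 = 0b10000100000000001011010110100001 = 2214639009

2214639009


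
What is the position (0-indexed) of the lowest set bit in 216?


0b11011000. Lowest set bit at position 3

3


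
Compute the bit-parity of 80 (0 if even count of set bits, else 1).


0b1010000 has 2 ones => parity 0

0


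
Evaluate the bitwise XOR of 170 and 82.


0b10101010 ^ 0b1010010 = 0b11111000 = 248

248


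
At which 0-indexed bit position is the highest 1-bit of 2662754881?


0b10011110101101100110101001000001. Highest set bit at position 31

31


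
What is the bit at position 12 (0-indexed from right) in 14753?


0b11100110100001, position 12 = 1

1


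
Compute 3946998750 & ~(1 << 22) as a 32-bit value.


3946998750 & ~(1 << 22) = 3942804446

3942804446


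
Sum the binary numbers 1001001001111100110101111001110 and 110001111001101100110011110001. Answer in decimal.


1001001001111100110101111001110 + 110001111001101100110011110001 = 1111011001001010011100010111111 = 2066036927

2066036927


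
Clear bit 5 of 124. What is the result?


124 & ~(1 << 5) = 92

92


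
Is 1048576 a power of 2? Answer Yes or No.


0b100000000000000000000. Only one bit set => Yes

Yes


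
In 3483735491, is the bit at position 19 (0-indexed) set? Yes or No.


0b11001111101001011001010111000011, bit 19 = 0. No

No


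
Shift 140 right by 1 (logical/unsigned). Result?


0b10001100 >> 1 = 0b1000110 = 70

70


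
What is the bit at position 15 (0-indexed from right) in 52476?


0b1100110011111100, position 15 = 1

1


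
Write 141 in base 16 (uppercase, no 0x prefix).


141 = 8D hex

8D


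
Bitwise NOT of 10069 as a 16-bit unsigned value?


~0b10011101010101 = 0b1101100010101010 = 55466 (16-bit unsigned)

55466


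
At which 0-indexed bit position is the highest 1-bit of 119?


0b1110111. Highest set bit at position 6

6


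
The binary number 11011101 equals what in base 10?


11011101 in decimal = 221

221


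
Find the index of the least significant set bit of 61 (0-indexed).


0b111101. Lowest set bit at position 0

0


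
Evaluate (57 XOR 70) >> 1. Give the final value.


Step 1: 57 ^ 70 = 127
Step 2: 127 >> 1 = 63

63


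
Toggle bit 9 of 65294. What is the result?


65294 ^ (1 << 9) = 65294 ^ 512 = 64782

64782


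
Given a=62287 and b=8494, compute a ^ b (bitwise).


62287 ^ 8494 = 53857

53857


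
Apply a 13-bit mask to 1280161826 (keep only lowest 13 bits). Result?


1280161826 & 8191 = 6178

6178


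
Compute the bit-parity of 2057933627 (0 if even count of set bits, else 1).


0b1111010101010011001001100111011 has 18 ones => parity 0

0


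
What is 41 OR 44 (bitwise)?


0b101001 | 0b101100 = 0b101101 = 45

45


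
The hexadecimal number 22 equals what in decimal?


22 hex = 34 decimal

34


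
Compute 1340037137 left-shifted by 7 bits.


0b1001111110111110101100000010001 << 7 = 0b10011111101111101011000000100010000000 = 171524753536

171524753536


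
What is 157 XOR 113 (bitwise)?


0b10011101 ^ 0b1110001 = 0b11101100 = 236

236


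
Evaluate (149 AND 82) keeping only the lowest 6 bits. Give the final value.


Step 1: 149 & 82 = 16
Step 2: 16 & 63 = 16

16


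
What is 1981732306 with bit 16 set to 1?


1981732306 | (1 << 16) = 1981732306 | 65536 = 1981797842

1981797842


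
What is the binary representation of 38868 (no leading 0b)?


38868 = 1001011111010100 in binary

1001011111010100


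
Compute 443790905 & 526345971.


0b11010011100111011011000111001 & 0b11111010111110110011011110011 = 0b11010010100110010011000110001 = 441656881

441656881


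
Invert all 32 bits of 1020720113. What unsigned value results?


1020720113 ^ 4294967295 = 3274247182

3274247182


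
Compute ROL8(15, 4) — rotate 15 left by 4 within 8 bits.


Rotate 0b1111 left by 4 (8-bit) = 0b11110000 = 240

240


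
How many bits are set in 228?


0b11100100 has 4 set bits

4


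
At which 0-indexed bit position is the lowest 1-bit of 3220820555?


0b10111111111110011101001001001011. Lowest set bit at position 0

0


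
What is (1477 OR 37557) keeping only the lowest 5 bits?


Step 1: 1477 | 37557 = 38901
Step 2: 38901 & 31 = 21

21


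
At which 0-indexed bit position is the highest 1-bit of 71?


0b1000111. Highest set bit at position 6

6


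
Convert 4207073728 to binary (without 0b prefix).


4207073728 = 11111010110000101101100111000000 in binary

11111010110000101101100111000000


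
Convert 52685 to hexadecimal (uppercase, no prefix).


52685 = CDCD hex

CDCD


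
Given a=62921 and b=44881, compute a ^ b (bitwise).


62921 ^ 44881 = 23192

23192


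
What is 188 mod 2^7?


188 & 127 = 60

60


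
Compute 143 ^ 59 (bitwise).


0b10001111 ^ 0b111011 = 0b10110100 = 180

180


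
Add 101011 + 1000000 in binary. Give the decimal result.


101011 + 1000000 = 1101011 = 107

107


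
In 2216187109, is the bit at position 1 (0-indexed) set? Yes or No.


0b10000100000110000101010011100101, bit 1 = 0. No

No


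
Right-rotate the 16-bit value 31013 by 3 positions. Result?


Rotate 0b111100100100101 right by 3 (16-bit) = 0b1010111100100100 = 44836

44836


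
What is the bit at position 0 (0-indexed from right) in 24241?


0b101111010110001, position 0 = 1

1


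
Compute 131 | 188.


0b10000011 | 0b10111100 = 0b10111111 = 191

191


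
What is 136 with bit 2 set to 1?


136 | (1 << 2) = 136 | 4 = 140

140


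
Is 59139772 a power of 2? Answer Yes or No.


0b11100001100110011010111100. Multiple bits set => No

No


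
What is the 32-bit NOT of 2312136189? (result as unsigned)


~0b10001001110100000110010111111101 = 0b1110110001011111001101000000010 = 1982831106 (32-bit unsigned)

1982831106


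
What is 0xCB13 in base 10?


CB13 hex = 51987 decimal

51987


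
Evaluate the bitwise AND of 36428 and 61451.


0b1000111001001100 & 0b1111000000001011 = 0b1000000000001000 = 32776

32776


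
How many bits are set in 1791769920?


0b1101010110011000011110101000000 has 14 set bits

14


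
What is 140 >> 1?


0b10001100 >> 1 = 0b1000110 = 70

70


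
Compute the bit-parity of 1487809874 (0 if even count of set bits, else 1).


0b1011000101011100010110101010010 has 15 ones => parity 1

1


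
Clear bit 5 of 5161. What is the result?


5161 & ~(1 << 5) = 5129

5129


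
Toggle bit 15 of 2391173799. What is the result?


2391173799 ^ (1 << 15) = 2391173799 ^ 32768 = 2391206567

2391206567


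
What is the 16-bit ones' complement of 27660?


27660 ^ 65535 = 37875

37875


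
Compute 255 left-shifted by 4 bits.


0b11111111 << 4 = 0b111111110000 = 4080

4080


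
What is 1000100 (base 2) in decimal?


1000100 in decimal = 68

68


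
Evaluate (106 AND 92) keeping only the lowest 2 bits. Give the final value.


Step 1: 106 & 92 = 72
Step 2: 72 & 3 = 0

0


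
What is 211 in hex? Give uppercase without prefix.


211 = D3 hex

D3


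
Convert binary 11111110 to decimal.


11111110 in decimal = 254

254


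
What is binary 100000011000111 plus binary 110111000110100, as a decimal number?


100000011000111 + 110111000110100 = 1010111011111011 = 44795

44795


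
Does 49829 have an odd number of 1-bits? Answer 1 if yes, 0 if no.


0b1100001010100101 has 7 ones => parity 1

1


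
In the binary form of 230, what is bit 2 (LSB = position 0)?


0b11100110, position 2 = 1

1


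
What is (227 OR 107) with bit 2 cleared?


Step 1: 227 | 107 = 235
Step 2: 235 & ~(1 << 2) = 235

235


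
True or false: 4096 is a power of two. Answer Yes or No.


0b1000000000000. Only one bit set => Yes

Yes


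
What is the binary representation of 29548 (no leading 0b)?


29548 = 111001101101100 in binary

111001101101100


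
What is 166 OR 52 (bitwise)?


0b10100110 | 0b110100 = 0b10110110 = 182

182


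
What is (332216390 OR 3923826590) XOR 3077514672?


Step 1: 332216390 | 3923826590 = 4226678750
Step 2: 4226678750 ^ 3077514672 = 1283644014

1283644014


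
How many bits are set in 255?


0b11111111 has 8 set bits

8
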